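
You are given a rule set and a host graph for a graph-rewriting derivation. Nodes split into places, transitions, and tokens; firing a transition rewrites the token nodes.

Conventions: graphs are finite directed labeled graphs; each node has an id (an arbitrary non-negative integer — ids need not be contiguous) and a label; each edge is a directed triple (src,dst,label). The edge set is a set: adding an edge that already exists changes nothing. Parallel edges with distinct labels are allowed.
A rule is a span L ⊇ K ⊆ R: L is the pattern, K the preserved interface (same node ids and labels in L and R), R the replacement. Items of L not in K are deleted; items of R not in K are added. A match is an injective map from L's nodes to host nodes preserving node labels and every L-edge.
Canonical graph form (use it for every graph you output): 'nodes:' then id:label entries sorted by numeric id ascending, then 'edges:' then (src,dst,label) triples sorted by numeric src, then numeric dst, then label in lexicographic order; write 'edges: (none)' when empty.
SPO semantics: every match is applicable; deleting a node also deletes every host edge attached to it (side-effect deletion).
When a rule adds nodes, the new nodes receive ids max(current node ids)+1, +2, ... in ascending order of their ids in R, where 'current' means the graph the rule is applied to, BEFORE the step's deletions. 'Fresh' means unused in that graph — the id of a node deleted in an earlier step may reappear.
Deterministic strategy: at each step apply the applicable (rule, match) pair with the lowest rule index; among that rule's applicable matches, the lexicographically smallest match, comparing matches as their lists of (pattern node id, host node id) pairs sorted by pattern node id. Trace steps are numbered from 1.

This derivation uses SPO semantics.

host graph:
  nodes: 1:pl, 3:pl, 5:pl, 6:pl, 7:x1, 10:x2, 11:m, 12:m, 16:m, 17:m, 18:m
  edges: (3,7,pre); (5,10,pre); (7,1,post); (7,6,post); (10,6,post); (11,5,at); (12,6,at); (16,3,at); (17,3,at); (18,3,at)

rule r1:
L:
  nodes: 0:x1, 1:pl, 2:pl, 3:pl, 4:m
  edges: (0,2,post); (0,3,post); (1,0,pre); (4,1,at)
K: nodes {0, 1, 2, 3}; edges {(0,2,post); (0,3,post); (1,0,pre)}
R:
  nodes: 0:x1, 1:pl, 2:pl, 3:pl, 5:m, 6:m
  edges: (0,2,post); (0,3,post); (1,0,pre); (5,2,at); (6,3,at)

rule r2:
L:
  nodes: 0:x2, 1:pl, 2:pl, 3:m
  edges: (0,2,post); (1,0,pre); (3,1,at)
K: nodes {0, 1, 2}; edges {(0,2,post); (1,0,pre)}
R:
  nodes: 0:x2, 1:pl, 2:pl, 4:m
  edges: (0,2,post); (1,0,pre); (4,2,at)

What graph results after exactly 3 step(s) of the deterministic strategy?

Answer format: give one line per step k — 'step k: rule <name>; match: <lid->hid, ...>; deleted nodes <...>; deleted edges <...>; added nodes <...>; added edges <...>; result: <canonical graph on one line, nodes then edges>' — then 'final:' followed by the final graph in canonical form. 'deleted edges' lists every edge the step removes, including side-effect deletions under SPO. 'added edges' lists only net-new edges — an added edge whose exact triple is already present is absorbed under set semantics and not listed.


step 1: rule r1; match: 0->7, 1->3, 2->1, 3->6, 4->16; deleted nodes 16; deleted edges (16,3,at); added nodes 19, 20; added edges (19,1,at); (20,6,at); result: nodes: 1:pl, 3:pl, 5:pl, 6:pl, 7:x1, 10:x2, 11:m, 12:m, 17:m, 18:m, 19:m, 20:m edges: (3,7,pre); (5,10,pre); (7,1,post); (7,6,post); (10,6,post); (11,5,at); (12,6,at); (17,3,at); (18,3,at); (19,1,at); (20,6,at)
step 2: rule r1; match: 0->7, 1->3, 2->1, 3->6, 4->17; deleted nodes 17; deleted edges (17,3,at); added nodes 21, 22; added edges (21,1,at); (22,6,at); result: nodes: 1:pl, 3:pl, 5:pl, 6:pl, 7:x1, 10:x2, 11:m, 12:m, 18:m, 19:m, 20:m, 21:m, 22:m edges: (3,7,pre); (5,10,pre); (7,1,post); (7,6,post); (10,6,post); (11,5,at); (12,6,at); (18,3,at); (19,1,at); (20,6,at); (21,1,at); (22,6,at)
step 3: rule r1; match: 0->7, 1->3, 2->1, 3->6, 4->18; deleted nodes 18; deleted edges (18,3,at); added nodes 23, 24; added edges (23,1,at); (24,6,at); result: nodes: 1:pl, 3:pl, 5:pl, 6:pl, 7:x1, 10:x2, 11:m, 12:m, 19:m, 20:m, 21:m, 22:m, 23:m, 24:m edges: (3,7,pre); (5,10,pre); (7,1,post); (7,6,post); (10,6,post); (11,5,at); (12,6,at); (19,1,at); (20,6,at); (21,1,at); (22,6,at); (23,1,at); (24,6,at)
final:
nodes: 1:pl, 3:pl, 5:pl, 6:pl, 7:x1, 10:x2, 11:m, 12:m, 19:m, 20:m, 21:m, 22:m, 23:m, 24:m
edges: (3,7,pre); (5,10,pre); (7,1,post); (7,6,post); (10,6,post); (11,5,at); (12,6,at); (19,1,at); (20,6,at); (21,1,at); (22,6,at); (23,1,at); (24,6,at)


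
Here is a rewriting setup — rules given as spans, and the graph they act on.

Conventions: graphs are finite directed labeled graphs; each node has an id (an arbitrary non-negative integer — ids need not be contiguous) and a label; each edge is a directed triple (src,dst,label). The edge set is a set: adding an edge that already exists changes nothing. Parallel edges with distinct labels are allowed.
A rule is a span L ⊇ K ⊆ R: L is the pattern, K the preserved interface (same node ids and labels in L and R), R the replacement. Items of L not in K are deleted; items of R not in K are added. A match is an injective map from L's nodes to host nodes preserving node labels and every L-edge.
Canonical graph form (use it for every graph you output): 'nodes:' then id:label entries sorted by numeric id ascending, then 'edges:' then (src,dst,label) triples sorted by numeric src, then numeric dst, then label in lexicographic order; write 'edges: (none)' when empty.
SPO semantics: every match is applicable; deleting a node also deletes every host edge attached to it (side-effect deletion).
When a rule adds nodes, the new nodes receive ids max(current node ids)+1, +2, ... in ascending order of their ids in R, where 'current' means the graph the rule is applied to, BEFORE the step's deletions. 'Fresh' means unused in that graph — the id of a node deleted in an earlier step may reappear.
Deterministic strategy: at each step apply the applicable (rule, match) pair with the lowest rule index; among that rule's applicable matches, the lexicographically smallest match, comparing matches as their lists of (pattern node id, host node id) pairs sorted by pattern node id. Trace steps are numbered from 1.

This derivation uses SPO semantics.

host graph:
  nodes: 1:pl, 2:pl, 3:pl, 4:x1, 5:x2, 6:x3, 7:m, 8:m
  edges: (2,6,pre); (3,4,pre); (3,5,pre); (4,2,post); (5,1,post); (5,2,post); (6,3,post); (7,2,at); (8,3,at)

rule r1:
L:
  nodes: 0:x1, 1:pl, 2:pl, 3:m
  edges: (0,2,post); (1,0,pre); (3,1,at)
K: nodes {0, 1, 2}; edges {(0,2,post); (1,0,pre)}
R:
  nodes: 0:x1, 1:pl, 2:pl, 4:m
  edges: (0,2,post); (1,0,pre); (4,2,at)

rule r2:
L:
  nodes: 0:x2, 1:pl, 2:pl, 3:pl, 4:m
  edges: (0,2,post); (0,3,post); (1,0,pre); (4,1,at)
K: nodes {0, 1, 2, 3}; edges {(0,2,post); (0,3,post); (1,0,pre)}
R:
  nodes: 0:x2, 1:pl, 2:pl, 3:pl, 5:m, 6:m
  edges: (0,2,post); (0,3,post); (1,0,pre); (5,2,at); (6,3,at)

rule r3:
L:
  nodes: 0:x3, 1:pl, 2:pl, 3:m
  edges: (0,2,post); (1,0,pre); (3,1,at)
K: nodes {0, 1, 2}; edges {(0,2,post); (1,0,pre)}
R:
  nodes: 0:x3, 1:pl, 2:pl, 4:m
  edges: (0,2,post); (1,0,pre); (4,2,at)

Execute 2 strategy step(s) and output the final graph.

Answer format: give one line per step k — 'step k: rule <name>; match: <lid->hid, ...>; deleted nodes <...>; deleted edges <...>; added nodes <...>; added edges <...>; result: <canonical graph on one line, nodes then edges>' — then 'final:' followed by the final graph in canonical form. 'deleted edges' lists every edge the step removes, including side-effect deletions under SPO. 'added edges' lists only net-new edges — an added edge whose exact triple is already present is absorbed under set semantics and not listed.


step 1: rule r1; match: 0->4, 1->3, 2->2, 3->8; deleted nodes 8; deleted edges (8,3,at); added nodes 9; added edges (9,2,at); result: nodes: 1:pl, 2:pl, 3:pl, 4:x1, 5:x2, 6:x3, 7:m, 9:m edges: (2,6,pre); (3,4,pre); (3,5,pre); (4,2,post); (5,1,post); (5,2,post); (6,3,post); (7,2,at); (9,2,at)
step 2: rule r3; match: 0->6, 1->2, 2->3, 3->7; deleted nodes 7; deleted edges (7,2,at); added nodes 10; added edges (10,3,at); result: nodes: 1:pl, 2:pl, 3:pl, 4:x1, 5:x2, 6:x3, 9:m, 10:m edges: (2,6,pre); (3,4,pre); (3,5,pre); (4,2,post); (5,1,post); (5,2,post); (6,3,post); (9,2,at); (10,3,at)
final:
nodes: 1:pl, 2:pl, 3:pl, 4:x1, 5:x2, 6:x3, 9:m, 10:m
edges: (2,6,pre); (3,4,pre); (3,5,pre); (4,2,post); (5,1,post); (5,2,post); (6,3,post); (9,2,at); (10,3,at)


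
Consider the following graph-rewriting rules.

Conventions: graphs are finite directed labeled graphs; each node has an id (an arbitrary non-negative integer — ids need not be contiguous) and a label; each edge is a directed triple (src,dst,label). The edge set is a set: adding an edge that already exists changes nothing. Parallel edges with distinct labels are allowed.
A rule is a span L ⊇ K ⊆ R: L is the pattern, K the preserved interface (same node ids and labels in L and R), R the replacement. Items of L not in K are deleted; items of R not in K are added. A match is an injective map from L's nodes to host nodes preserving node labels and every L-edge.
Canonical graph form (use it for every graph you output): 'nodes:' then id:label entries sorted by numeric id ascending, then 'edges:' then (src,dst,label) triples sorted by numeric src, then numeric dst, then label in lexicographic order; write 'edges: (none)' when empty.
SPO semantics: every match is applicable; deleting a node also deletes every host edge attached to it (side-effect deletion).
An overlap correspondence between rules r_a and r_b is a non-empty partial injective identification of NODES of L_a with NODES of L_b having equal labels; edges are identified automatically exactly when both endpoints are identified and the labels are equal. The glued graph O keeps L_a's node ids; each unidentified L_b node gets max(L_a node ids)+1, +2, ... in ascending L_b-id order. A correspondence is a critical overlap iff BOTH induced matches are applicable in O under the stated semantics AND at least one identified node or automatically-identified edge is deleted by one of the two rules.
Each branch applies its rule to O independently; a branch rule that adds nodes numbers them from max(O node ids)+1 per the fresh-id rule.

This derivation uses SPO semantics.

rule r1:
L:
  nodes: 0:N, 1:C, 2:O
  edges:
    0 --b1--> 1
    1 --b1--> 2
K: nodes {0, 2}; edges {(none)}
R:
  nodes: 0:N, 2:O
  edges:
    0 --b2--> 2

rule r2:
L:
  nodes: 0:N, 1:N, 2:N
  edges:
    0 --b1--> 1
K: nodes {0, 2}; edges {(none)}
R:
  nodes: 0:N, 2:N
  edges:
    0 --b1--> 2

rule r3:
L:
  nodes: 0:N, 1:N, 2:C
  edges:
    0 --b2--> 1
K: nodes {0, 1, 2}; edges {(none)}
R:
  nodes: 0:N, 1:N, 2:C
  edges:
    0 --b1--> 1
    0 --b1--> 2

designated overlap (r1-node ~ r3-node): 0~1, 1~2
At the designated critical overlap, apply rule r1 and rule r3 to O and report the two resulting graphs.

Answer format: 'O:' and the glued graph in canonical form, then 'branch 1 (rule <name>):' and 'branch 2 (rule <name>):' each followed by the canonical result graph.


O:
nodes: 0:N, 1:C, 2:O, 3:N
edges: (0,1,b1); (1,2,b1); (3,0,b2)
branch 1 (rule r1):
nodes: 0:N, 2:O, 3:N
edges: (0,2,b2); (3,0,b2)
branch 2 (rule r3):
nodes: 0:N, 1:C, 2:O, 3:N
edges: (0,1,b1); (1,2,b1); (3,0,b1); (3,1,b1)


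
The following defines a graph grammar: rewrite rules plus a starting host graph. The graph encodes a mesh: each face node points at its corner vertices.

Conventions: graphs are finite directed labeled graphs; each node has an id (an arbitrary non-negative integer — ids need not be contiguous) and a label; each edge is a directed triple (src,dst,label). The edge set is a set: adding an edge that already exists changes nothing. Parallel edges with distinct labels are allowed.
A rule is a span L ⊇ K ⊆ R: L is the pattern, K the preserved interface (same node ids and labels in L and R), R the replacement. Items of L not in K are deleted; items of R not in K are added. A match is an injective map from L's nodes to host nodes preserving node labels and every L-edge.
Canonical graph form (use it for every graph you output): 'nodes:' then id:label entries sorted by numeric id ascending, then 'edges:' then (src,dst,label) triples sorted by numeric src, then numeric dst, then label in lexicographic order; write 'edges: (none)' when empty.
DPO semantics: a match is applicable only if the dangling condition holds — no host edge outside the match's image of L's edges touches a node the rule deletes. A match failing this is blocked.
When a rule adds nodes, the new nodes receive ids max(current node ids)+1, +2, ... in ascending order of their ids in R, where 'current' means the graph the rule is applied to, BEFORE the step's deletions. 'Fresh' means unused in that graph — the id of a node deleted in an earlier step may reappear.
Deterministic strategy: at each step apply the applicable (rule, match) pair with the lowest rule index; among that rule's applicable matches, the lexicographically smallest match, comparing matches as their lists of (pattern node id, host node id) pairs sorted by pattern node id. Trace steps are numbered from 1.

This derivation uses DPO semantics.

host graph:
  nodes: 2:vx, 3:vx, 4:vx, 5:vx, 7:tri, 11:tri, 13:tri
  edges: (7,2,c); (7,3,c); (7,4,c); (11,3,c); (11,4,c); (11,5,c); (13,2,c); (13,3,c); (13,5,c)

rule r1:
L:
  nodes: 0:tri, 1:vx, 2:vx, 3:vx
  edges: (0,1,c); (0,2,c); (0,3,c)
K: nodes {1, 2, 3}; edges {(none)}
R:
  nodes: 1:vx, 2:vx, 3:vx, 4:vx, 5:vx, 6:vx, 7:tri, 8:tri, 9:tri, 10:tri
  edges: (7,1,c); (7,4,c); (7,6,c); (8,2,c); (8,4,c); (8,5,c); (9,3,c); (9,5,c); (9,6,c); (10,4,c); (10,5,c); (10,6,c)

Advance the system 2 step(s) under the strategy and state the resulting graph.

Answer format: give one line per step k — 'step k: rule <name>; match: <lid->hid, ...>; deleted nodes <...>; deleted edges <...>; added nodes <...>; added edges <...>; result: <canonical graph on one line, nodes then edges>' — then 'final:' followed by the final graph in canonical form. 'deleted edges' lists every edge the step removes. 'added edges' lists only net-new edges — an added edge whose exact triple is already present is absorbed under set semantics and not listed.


step 1: rule r1; match: 0->7, 1->2, 2->3, 3->4; deleted nodes 7; deleted edges (7,2,c); (7,3,c); (7,4,c); added nodes 14, 15, 16, 17, 18, 19, 20; added edges (17,2,c); (17,14,c); (17,16,c); (18,3,c); (18,14,c); (18,15,c); (19,4,c); (19,15,c); (19,16,c); (20,14,c); (20,15,c); (20,16,c); result: nodes: 2:vx, 3:vx, 4:vx, 5:vx, 11:tri, 13:tri, 14:vx, 15:vx, 16:vx, 17:tri, 18:tri, 19:tri, 20:tri edges: (11,3,c); (11,4,c); (11,5,c); (13,2,c); (13,3,c); (13,5,c); (17,2,c); (17,14,c); (17,16,c); (18,3,c); (18,14,c); (18,15,c); (19,4,c); (19,15,c); (19,16,c); (20,14,c); (20,15,c); (20,16,c)
step 2: rule r1; match: 0->11, 1->3, 2->4, 3->5; deleted nodes 11; deleted edges (11,3,c); (11,4,c); (11,5,c); added nodes 21, 22, 23, 24, 25, 26, 27; added edges (24,3,c); (24,21,c); (24,23,c); (25,4,c); (25,21,c); (25,22,c); (26,5,c); (26,22,c); (26,23,c); (27,21,c); (27,22,c); (27,23,c); result: nodes: 2:vx, 3:vx, 4:vx, 5:vx, 13:tri, 14:vx, 15:vx, 16:vx, 17:tri, 18:tri, 19:tri, 20:tri, 21:vx, 22:vx, 23:vx, 24:tri, 25:tri, 26:tri, 27:tri edges: (13,2,c); (13,3,c); (13,5,c); (17,2,c); (17,14,c); (17,16,c); (18,3,c); (18,14,c); (18,15,c); (19,4,c); (19,15,c); (19,16,c); (20,14,c); (20,15,c); (20,16,c); (24,3,c); (24,21,c); (24,23,c); (25,4,c); (25,21,c); (25,22,c); (26,5,c); (26,22,c); (26,23,c); (27,21,c); (27,22,c); (27,23,c)
final:
nodes: 2:vx, 3:vx, 4:vx, 5:vx, 13:tri, 14:vx, 15:vx, 16:vx, 17:tri, 18:tri, 19:tri, 20:tri, 21:vx, 22:vx, 23:vx, 24:tri, 25:tri, 26:tri, 27:tri
edges: (13,2,c); (13,3,c); (13,5,c); (17,2,c); (17,14,c); (17,16,c); (18,3,c); (18,14,c); (18,15,c); (19,4,c); (19,15,c); (19,16,c); (20,14,c); (20,15,c); (20,16,c); (24,3,c); (24,21,c); (24,23,c); (25,4,c); (25,21,c); (25,22,c); (26,5,c); (26,22,c); (26,23,c); (27,21,c); (27,22,c); (27,23,c)


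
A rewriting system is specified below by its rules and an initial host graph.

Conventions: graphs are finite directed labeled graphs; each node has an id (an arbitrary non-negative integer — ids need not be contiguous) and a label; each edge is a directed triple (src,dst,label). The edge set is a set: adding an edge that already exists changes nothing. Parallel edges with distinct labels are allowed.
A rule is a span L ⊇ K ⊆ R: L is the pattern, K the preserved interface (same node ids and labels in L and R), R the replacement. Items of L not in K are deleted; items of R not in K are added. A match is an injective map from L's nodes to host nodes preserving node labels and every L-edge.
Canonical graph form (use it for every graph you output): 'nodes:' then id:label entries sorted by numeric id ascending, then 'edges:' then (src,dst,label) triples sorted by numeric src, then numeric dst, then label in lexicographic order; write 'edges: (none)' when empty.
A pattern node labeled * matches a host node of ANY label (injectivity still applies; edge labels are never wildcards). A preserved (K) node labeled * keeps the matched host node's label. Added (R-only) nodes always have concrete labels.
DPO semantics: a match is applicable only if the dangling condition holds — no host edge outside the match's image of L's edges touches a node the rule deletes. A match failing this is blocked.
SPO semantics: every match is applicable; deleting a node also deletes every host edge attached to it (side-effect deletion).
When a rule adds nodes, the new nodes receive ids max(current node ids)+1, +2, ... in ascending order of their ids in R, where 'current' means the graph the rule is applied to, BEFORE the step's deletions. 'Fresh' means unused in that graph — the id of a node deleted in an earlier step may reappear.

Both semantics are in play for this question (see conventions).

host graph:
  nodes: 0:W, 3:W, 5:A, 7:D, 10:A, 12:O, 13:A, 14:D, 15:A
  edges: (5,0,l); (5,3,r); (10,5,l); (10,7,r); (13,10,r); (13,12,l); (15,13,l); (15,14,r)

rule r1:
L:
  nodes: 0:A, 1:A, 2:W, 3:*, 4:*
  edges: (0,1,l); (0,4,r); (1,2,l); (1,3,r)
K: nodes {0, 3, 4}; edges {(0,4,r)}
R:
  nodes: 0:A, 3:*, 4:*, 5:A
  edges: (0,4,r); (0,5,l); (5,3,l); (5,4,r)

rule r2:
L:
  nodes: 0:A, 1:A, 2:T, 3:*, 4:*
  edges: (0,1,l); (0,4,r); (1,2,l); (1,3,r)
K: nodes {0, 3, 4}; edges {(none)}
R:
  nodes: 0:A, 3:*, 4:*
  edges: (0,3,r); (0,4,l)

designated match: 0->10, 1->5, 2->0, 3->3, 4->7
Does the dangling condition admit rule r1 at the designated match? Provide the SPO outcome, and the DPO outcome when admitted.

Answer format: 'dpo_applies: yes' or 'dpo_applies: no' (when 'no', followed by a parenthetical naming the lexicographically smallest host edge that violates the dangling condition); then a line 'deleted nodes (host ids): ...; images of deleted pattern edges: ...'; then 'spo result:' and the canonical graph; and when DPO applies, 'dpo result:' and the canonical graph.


dpo_applies: yes
deleted nodes (host ids): 0, 5; images of deleted pattern edges: (5,0,l); (5,3,r); (10,5,l)
spo result:
nodes: 3:W, 7:D, 10:A, 12:O, 13:A, 14:D, 15:A, 16:A
edges: (10,7,r); (10,16,l); (13,10,r); (13,12,l); (15,13,l); (15,14,r); (16,3,l); (16,7,r)
dpo result:
nodes: 3:W, 7:D, 10:A, 12:O, 13:A, 14:D, 15:A, 16:A
edges: (10,7,r); (10,16,l); (13,10,r); (13,12,l); (15,13,l); (15,14,r); (16,3,l); (16,7,r)


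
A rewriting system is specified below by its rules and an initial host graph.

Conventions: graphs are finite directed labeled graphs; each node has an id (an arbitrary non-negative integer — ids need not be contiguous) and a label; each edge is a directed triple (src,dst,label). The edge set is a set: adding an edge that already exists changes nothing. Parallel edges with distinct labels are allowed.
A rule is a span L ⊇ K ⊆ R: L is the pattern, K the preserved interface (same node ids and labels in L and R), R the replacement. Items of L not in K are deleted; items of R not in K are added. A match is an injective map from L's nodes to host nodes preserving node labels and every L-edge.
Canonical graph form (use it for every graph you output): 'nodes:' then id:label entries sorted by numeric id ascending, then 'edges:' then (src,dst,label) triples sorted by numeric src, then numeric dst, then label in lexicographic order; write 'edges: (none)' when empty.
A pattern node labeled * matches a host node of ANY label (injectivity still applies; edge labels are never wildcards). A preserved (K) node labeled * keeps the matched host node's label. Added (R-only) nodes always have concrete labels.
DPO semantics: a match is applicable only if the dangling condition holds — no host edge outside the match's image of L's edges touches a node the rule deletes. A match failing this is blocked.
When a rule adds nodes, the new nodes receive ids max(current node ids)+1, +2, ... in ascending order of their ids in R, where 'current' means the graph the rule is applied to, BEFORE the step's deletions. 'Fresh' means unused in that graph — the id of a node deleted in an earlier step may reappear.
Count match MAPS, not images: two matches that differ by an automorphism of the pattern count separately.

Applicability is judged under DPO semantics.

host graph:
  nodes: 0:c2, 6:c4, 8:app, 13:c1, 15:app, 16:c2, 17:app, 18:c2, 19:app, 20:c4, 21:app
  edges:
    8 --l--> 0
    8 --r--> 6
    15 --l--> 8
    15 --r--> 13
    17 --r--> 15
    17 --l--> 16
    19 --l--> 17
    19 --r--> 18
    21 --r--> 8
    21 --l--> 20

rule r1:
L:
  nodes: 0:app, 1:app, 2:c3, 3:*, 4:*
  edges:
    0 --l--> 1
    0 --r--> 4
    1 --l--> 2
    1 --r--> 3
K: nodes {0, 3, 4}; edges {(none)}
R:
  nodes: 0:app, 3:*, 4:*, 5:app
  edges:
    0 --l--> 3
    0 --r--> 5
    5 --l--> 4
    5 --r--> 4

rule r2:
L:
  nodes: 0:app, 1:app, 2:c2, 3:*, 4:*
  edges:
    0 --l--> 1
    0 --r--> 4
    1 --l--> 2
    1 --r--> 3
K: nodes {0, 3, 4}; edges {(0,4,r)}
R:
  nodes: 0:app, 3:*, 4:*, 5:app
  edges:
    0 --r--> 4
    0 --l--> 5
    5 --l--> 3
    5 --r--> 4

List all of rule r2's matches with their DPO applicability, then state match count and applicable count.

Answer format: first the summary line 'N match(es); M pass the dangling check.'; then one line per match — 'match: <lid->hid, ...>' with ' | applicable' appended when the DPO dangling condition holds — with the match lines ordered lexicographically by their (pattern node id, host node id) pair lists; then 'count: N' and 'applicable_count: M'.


2 match(es); 1 pass the dangling check.
match: 0->15, 1->8, 2->0, 3->6, 4->13
match: 0->19, 1->17, 2->16, 3->15, 4->18 | applicable
count: 2
applicable_count: 1


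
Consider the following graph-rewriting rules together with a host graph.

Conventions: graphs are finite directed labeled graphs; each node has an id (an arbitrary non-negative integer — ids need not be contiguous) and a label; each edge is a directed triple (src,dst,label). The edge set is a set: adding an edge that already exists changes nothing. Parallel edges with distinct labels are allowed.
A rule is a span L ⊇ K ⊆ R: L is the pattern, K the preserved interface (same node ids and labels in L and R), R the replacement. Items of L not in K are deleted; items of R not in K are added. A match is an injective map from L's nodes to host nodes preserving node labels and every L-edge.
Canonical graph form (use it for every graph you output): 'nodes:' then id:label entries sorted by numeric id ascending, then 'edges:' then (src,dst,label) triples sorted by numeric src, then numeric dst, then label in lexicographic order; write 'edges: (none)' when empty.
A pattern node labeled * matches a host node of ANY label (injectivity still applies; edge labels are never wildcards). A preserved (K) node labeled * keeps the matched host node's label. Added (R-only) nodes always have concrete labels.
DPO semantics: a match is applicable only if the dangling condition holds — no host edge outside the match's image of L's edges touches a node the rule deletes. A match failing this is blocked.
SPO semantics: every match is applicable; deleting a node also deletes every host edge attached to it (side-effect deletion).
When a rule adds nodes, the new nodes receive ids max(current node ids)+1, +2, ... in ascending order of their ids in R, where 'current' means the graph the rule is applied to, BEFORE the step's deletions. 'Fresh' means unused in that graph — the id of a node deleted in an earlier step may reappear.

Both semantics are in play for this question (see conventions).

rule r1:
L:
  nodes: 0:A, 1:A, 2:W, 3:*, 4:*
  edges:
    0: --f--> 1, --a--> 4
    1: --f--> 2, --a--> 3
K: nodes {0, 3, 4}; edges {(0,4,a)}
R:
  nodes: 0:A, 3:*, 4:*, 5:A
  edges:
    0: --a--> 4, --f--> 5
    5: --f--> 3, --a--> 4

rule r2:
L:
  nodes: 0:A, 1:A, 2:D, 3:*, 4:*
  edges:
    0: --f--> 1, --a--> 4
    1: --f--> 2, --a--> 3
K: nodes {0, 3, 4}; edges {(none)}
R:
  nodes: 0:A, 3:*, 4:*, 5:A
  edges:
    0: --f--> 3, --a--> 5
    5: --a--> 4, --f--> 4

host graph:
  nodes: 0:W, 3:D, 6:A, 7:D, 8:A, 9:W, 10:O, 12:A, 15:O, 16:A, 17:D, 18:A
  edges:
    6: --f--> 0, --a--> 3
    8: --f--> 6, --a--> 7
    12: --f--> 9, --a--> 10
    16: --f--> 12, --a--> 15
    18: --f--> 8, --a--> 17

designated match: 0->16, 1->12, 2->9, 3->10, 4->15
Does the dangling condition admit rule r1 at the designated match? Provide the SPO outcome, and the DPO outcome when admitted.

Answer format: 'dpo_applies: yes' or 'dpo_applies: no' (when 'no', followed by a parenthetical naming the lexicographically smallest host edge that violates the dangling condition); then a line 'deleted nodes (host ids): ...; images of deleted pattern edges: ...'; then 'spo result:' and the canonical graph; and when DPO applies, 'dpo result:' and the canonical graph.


dpo_applies: yes
deleted nodes (host ids): 9, 12; images of deleted pattern edges: (12,9,f); (12,10,a); (16,12,f)
spo result:
nodes: 0:W, 3:D, 6:A, 7:D, 8:A, 10:O, 15:O, 16:A, 17:D, 18:A, 19:A
edges: (6,0,f); (6,3,a); (8,6,f); (8,7,a); (16,15,a); (16,19,f); (18,8,f); (18,17,a); (19,10,f); (19,15,a)
dpo result:
nodes: 0:W, 3:D, 6:A, 7:D, 8:A, 10:O, 15:O, 16:A, 17:D, 18:A, 19:A
edges: (6,0,f); (6,3,a); (8,6,f); (8,7,a); (16,15,a); (16,19,f); (18,8,f); (18,17,a); (19,10,f); (19,15,a)


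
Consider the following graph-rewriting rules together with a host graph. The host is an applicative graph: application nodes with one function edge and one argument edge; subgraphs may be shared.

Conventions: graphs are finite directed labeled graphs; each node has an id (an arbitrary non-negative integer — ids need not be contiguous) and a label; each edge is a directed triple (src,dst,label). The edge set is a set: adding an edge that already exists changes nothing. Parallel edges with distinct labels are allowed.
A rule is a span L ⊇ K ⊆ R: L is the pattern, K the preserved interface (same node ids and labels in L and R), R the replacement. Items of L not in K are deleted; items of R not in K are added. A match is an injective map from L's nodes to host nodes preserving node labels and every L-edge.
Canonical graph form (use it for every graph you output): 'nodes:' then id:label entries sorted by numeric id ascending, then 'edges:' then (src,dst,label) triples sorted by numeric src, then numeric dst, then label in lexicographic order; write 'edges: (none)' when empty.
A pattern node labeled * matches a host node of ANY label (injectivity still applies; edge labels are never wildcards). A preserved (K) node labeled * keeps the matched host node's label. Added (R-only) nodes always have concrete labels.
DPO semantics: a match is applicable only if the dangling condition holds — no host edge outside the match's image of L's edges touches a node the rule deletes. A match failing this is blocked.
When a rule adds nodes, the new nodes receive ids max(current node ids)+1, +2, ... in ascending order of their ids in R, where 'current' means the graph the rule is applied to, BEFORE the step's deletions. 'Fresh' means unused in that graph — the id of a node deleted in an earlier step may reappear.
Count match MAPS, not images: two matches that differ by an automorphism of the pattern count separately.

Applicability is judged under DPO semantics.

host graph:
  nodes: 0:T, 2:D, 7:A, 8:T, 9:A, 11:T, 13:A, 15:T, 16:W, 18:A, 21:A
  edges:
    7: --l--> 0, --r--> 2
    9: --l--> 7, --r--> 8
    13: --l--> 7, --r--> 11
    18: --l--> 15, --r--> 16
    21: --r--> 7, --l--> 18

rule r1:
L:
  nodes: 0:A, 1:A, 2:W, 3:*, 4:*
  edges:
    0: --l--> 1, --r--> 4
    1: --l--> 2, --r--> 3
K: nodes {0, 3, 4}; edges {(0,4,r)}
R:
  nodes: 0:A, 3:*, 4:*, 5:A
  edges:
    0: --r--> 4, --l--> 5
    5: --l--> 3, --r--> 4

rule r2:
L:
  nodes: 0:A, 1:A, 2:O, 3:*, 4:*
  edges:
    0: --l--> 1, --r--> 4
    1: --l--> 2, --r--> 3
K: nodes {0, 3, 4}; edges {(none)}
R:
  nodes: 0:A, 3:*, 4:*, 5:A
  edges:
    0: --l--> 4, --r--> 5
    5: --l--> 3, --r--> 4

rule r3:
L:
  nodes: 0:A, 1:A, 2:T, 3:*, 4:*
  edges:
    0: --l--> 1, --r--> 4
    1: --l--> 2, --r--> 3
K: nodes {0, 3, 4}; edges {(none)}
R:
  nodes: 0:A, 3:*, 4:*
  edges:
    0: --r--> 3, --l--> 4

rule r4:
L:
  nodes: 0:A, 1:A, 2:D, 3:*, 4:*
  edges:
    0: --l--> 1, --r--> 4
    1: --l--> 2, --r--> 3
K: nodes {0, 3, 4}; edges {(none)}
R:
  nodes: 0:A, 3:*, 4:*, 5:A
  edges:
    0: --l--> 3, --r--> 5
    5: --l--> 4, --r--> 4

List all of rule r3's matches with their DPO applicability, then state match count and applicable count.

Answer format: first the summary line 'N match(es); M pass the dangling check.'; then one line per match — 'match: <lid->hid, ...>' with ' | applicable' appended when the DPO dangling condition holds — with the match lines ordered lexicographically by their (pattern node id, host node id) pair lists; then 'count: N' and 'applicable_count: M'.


3 match(es); 1 pass the dangling check.
match: 0->9, 1->7, 2->0, 3->2, 4->8
match: 0->13, 1->7, 2->0, 3->2, 4->11
match: 0->21, 1->18, 2->15, 3->16, 4->7 | applicable
count: 3
applicable_count: 1


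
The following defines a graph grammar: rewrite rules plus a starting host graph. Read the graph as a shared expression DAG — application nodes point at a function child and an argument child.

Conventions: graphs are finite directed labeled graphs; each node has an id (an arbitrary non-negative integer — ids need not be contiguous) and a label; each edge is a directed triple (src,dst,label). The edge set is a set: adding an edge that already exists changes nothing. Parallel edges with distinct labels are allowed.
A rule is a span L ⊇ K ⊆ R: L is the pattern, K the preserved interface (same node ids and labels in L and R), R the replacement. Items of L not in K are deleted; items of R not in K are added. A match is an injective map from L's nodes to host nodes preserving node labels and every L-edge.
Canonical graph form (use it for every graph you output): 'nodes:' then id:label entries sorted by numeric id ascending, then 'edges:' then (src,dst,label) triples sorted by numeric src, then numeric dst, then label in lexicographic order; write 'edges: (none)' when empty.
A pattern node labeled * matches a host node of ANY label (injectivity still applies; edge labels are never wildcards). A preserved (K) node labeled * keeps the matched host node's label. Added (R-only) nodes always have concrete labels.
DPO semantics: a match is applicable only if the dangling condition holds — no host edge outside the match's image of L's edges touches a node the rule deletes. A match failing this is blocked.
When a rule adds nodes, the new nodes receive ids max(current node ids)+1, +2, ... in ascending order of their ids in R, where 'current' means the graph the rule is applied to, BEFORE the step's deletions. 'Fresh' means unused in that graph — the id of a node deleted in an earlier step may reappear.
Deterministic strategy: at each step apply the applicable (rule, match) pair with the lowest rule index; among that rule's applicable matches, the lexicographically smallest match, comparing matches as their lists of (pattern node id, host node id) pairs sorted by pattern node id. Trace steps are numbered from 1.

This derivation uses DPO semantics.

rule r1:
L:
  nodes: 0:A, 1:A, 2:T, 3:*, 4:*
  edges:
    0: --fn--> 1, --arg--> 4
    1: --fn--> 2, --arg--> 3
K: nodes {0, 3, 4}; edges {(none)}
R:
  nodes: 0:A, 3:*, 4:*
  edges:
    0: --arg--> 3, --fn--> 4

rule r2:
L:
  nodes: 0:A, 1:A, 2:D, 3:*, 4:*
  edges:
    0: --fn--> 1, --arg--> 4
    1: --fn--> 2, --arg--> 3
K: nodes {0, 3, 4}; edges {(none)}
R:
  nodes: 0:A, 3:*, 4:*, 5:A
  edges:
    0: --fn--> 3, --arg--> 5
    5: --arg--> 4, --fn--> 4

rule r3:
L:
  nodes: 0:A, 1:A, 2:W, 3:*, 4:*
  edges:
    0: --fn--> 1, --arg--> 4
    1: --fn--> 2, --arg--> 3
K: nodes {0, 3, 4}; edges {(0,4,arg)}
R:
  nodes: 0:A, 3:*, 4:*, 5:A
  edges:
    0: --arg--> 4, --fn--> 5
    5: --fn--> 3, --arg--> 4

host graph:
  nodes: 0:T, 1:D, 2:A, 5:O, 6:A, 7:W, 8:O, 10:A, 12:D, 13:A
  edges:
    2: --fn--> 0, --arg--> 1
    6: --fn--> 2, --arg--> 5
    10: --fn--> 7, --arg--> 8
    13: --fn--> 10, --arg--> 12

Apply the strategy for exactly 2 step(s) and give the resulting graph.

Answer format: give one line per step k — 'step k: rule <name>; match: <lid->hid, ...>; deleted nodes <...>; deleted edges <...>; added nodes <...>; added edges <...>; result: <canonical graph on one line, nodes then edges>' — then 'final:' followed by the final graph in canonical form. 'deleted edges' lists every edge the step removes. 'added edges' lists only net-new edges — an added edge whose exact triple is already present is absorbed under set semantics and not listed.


step 1: rule r1; match: 0->6, 1->2, 2->0, 3->1, 4->5; deleted nodes 0, 2; deleted edges (2,0,fn); (2,1,arg); (6,2,fn); (6,5,arg); added nodes (none); added edges (6,1,arg); (6,5,fn); result: nodes: 1:D, 5:O, 6:A, 7:W, 8:O, 10:A, 12:D, 13:A edges: (6,1,arg); (6,5,fn); (10,7,fn); (10,8,arg); (13,10,fn); (13,12,arg)
step 2: rule r3; match: 0->13, 1->10, 2->7, 3->8, 4->12; deleted nodes 7, 10; deleted edges (10,7,fn); (10,8,arg); (13,10,fn); added nodes 14; added edges (13,14,fn); (14,8,fn); (14,12,arg); result: nodes: 1:D, 5:O, 6:A, 8:O, 12:D, 13:A, 14:A edges: (6,1,arg); (6,5,fn); (13,12,arg); (13,14,fn); (14,8,fn); (14,12,arg)
final:
nodes: 1:D, 5:O, 6:A, 8:O, 12:D, 13:A, 14:A
edges: (6,1,arg); (6,5,fn); (13,12,arg); (13,14,fn); (14,8,fn); (14,12,arg)


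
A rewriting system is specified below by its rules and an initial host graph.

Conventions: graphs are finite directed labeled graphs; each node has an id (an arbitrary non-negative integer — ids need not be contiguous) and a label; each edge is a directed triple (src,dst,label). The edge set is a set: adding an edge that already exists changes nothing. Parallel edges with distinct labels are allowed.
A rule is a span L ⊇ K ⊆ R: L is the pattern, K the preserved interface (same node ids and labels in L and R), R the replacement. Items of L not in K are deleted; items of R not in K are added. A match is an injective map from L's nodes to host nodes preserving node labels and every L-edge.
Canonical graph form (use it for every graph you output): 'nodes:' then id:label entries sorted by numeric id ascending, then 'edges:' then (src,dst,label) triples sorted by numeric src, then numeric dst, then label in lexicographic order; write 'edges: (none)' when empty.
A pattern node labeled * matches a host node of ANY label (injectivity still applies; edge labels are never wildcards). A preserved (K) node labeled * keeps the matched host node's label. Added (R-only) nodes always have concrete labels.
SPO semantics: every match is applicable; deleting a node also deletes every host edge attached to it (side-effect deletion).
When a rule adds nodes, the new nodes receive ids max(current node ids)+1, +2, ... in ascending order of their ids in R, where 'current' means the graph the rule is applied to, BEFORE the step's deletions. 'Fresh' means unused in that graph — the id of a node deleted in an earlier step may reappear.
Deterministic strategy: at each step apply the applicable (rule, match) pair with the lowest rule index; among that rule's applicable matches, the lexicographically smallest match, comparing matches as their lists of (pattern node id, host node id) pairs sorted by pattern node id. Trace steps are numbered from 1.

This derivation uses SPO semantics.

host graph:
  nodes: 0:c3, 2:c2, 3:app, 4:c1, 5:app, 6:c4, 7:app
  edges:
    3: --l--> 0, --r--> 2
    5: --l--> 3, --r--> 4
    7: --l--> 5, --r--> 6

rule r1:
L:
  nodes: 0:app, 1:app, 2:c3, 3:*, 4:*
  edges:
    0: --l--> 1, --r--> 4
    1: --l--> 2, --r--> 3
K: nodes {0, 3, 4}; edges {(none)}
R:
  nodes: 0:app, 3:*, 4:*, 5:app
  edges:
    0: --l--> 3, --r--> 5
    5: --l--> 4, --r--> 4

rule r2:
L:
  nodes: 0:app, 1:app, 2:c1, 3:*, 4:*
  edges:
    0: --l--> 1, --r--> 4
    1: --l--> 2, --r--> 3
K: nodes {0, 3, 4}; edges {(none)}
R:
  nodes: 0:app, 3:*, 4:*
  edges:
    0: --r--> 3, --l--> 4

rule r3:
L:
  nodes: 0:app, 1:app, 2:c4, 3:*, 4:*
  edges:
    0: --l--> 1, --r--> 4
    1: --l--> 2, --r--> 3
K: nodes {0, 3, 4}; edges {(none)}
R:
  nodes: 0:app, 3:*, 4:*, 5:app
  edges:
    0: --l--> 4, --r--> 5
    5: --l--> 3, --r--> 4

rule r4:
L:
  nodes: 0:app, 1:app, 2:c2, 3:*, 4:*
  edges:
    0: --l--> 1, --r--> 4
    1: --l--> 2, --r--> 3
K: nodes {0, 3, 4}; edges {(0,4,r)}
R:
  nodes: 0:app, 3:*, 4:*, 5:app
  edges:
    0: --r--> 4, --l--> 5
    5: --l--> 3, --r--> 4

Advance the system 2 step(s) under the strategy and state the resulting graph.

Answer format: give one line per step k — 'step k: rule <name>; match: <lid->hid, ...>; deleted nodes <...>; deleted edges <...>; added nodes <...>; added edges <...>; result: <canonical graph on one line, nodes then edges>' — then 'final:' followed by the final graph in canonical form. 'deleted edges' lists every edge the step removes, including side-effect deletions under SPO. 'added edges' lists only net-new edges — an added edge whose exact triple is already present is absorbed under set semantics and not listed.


step 1: rule r1; match: 0->5, 1->3, 2->0, 3->2, 4->4; deleted nodes 0, 3; deleted edges (3,0,l); (3,2,r); (5,3,l); (5,4,r); added nodes 8; added edges (5,2,l); (5,8,r); (8,4,l); (8,4,r); result: nodes: 2:c2, 4:c1, 5:app, 6:c4, 7:app, 8:app edges: (5,2,l); (5,8,r); (7,5,l); (7,6,r); (8,4,l); (8,4,r)
step 2: rule r4; match: 0->7, 1->5, 2->2, 3->8, 4->6; deleted nodes 2, 5; deleted edges (5,2,l); (5,8,r); (7,5,l); added nodes 9; added edges (7,9,l); (9,6,r); (9,8,l); result: nodes: 4:c1, 6:c4, 7:app, 8:app, 9:app edges: (7,6,r); (7,9,l); (8,4,l); (8,4,r); (9,6,r); (9,8,l)
final:
nodes: 4:c1, 6:c4, 7:app, 8:app, 9:app
edges: (7,6,r); (7,9,l); (8,4,l); (8,4,r); (9,6,r); (9,8,l)


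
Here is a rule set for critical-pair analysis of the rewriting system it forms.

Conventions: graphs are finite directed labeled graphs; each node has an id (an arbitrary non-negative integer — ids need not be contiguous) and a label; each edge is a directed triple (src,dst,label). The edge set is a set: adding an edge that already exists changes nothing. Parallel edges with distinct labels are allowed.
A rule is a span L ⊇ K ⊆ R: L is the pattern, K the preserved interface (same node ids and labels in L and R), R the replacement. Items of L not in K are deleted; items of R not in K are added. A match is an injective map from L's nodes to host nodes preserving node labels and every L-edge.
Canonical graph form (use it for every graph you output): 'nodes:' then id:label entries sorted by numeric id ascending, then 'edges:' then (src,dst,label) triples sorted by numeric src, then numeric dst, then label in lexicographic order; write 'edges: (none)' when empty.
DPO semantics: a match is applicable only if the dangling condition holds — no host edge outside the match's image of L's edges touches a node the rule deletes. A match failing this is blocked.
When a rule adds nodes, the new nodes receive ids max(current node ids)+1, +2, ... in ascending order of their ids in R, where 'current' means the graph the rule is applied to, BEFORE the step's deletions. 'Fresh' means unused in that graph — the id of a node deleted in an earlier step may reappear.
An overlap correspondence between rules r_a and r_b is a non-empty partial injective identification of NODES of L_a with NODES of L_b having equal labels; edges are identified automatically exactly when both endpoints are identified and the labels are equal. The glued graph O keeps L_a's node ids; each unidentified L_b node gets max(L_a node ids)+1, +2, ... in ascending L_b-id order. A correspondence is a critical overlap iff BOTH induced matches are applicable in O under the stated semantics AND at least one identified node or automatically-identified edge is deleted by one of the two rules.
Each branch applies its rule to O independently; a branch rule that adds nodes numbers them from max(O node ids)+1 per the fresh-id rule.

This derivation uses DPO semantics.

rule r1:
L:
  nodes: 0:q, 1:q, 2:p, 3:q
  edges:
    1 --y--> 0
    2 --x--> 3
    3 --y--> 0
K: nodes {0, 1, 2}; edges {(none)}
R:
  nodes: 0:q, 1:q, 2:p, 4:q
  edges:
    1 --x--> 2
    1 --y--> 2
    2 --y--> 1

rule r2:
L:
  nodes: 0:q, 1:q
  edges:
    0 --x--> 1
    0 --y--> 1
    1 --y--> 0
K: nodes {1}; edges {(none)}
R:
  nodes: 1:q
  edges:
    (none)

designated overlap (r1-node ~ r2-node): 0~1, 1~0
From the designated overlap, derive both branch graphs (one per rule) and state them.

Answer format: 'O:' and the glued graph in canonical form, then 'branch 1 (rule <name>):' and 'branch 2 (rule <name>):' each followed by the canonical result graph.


O:
nodes: 0:q, 1:q, 2:p, 3:q
edges: (0,1,y); (1,0,x); (1,0,y); (2,3,x); (3,0,y)
branch 1 (rule r1):
nodes: 0:q, 1:q, 2:p, 4:q
edges: (0,1,y); (1,0,x); (1,2,x); (1,2,y); (2,1,y)
branch 2 (rule r2):
nodes: 0:q, 2:p, 3:q
edges: (2,3,x); (3,0,y)
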